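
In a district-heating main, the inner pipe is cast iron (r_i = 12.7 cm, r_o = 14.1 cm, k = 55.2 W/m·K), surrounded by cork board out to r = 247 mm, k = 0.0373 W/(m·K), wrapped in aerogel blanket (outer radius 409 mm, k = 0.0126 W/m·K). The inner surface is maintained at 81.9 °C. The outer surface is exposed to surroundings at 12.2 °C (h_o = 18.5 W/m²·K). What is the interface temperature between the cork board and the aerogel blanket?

T = 62.9 °C

Series thermal resistances, inner to outer:
  R'_cast iron = ln(0.141/0.127)/(2πk) = 0.1046/(2π·55.2) = 3.015×10^-4 m·K/W
  R'_cork board = ln(0.247/0.141)/(2πk) = 0.5606/(2π·0.0373) = 2.392 m·K/W
  R'_aerogel blanket = ln(0.409/0.247)/(2πk) = 0.5043/(2π·0.0126) = 6.370 m·K/W
  R'_conv,out = 1/(2πr h) = 1/(2π·0.409·18.5) = 0.02103 m·K/W
ΣR = 3.015×10^-4 + 2.392 + 6.370 + 0.02103 = 8.783 m·K/W
Q' = ΔT/ΣR = (81.9 °C − 12.2 °C)/8.783 = 7.936 W/m
From the inner boundary to the cork board/aerogel blanket interface, ΣR_partial = 2.392 m·K/W.
T_interface = T_in − Q'·ΣR_partial = 81.9 °C − (7.936)(2.392) = 62.9 °C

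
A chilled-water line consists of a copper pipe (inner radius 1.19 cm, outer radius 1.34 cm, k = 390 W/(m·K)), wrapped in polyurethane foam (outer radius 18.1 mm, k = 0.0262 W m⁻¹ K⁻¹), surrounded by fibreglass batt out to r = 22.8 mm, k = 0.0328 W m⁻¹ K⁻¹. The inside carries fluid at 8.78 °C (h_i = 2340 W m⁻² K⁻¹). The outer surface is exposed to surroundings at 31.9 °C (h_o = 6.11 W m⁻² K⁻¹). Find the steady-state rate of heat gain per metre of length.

Treat each layer as a resistance in series:
  R'_conv,in = 1/(2πr h) = 1/(2π·0.0119·2340) = 0.005716 m·K/W
  R'_copper = ln(0.0134/0.0119)/(2πk) = 0.1187/(2π·390) = 4.845×10^-5 m·K/W
  R'_polyurethane foam = ln(0.0181/0.0134)/(2πk) = 0.3007/(2π·0.0262) = 1.826 m·K/W
  R'_fibreglass batt = ln(0.0228/0.0181)/(2πk) = 0.2308/(2π·0.0328) = 1.120 m·K/W
  R'_conv,out = 1/(2πr h) = 1/(2π·0.0228·6.11) = 1.142 m·K/W
ΣR = 0.005716 + 4.845×10^-5 + 1.826 + 1.120 + 1.142 = 4.094 m·K/W
Q' = ΔT/ΣR = (8.78 °C − 31.9 °C)/4.094 = -5.65 W/m
(Negative Q' ⇒ heat flows inward; heat gain = 5.65 W/m.)

Q' = 5.65 W/m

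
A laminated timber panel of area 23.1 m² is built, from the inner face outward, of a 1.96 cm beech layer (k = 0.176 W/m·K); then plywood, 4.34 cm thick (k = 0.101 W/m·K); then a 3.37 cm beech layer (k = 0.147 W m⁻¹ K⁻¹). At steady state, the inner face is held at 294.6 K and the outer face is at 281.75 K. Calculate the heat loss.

Treat each layer as a resistance in series:
  R_beech = L/(kA) = 0.0196/(0.176·23.1) = 0.004821 K/W
  R_plywood = L/(kA) = 0.0434/(0.101·23.1) = 0.01860 K/W
  R_beech = L/(kA) = 0.0337/(0.147·23.1) = 0.009924 K/W
ΣR = 0.004821 + 0.01860 + 0.009924 = 0.03334 K/W
Q = ΔT/ΣR = (294.6 K − 281.75 K)/0.03334 = 385 W

Q = 385 W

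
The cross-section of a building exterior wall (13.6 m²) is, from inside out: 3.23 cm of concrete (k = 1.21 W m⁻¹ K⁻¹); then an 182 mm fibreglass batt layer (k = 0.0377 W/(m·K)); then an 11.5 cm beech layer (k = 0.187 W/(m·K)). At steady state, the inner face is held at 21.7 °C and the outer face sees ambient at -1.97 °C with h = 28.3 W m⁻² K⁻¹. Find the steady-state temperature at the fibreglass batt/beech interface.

T = 0.83 °C

Treat each layer as a resistance in series:
  R_concrete = L/(kA) = 0.0323/(1.21·13.6) = 0.001963 K/W
  R_fibreglass batt = L/(kA) = 0.182/(0.0377·13.6) = 0.3550 K/W
  R_beech = L/(kA) = 0.115/(0.187·13.6) = 0.04522 K/W
  R_conv,out = 1/(hA) = 1/(28.3·13.6) = 0.002598 K/W
ΣR = 0.001963 + 0.3550 + 0.04522 + 0.002598 = 0.4048 K/W
Q = ΔT/ΣR = (21.7 °C − -1.97 °C)/0.4048 = 58.47 W
From the inner boundary to the fibreglass batt/beech interface, ΣR_partial = 0.3570 K/W.
T_interface = T_in − Q·ΣR_partial = 21.7 °C − (58.47)(0.3570) = 0.83 °C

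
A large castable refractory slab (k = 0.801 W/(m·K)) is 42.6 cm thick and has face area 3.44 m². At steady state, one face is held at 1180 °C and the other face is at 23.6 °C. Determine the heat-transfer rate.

Q = 7480 W

Q = kA·ΔT/L = 0.801 × 3.44 × |1180 °C − 23.6 °C| / 0.426 = 7480 W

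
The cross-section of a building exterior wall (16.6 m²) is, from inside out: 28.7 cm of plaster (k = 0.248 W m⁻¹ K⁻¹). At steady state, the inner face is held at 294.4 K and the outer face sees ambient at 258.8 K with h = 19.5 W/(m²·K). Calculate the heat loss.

Series thermal resistances, inner to outer:
  R_plaster = L/(kA) = 0.287/(0.248·16.6) = 0.06971 K/W
  R_conv,out = 1/(hA) = 1/(19.5·16.6) = 0.003089 K/W
ΣR = 0.06971 + 0.003089 = 0.07280 K/W
Q = ΔT/ΣR = (294.4 K − 258.8 K)/0.07280 = 489 W

Q = 489 W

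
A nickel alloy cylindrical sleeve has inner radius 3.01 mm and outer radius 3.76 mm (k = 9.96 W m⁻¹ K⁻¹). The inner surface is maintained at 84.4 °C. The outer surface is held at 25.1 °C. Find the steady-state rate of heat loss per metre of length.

Q' = 2πk·ΔT/ln(r₂/r₁) = 2π × 9.96 × 59.3 / ln(0.00376/0.00301) = 16700 W/m

Q' = 16.7 kW/m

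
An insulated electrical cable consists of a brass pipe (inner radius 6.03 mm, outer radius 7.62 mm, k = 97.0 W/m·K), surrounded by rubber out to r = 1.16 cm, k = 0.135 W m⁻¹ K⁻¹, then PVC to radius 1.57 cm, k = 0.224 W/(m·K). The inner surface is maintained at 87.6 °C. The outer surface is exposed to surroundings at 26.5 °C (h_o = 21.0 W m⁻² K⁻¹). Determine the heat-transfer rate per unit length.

Q' = 51.2 W/m

Resistance network (inner→outer):
  R'_brass = ln(0.00762/0.00603)/(2πk) = 0.2340/(2π·97.0) = 3.840×10^-4 m·K/W
  R'_rubber = ln(0.0116/0.00762)/(2πk) = 0.4202/(2π·0.135) = 0.4954 m·K/W
  R'_PVC = ln(0.0157/0.0116)/(2πk) = 0.3027/(2π·0.224) = 0.2150 m·K/W
  R'_conv,out = 1/(2πr h) = 1/(2π·0.0157·21.0) = 0.4827 m·K/W
ΣR = 3.840×10^-4 + 0.4954 + 0.2150 + 0.4827 = 1.193 m·K/W
Q' = ΔT/ΣR = (87.6 °C − 26.5 °C)/1.193 = 51.2 W/m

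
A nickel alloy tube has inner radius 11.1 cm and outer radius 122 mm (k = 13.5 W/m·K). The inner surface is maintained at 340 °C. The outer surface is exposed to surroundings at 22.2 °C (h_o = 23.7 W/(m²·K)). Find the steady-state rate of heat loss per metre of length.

Resistance network (inner→outer):
  R'_nickel alloy = ln(0.122/0.111)/(2πk) = 0.09449/(2π·13.5) = 0.001114 m·K/W
  R'_conv,out = 1/(2πr h) = 1/(2π·0.122·23.7) = 0.05504 m·K/W
ΣR = 0.001114 + 0.05504 = 0.05615 m·K/W
Q' = ΔT/ΣR = (340 °C − 22.2 °C)/0.05615 = 5660 W/m

Q' = 5660 W/m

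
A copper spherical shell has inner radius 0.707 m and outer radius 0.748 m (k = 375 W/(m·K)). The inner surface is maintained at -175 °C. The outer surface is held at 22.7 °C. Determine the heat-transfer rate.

Q = 4πk·ΔT/(1/r₁ − 1/r₂) = 4π × 375 × 197.7 / (1/0.707 − 1/0.748) = 1.20×10^7 W

Q = 12000 kW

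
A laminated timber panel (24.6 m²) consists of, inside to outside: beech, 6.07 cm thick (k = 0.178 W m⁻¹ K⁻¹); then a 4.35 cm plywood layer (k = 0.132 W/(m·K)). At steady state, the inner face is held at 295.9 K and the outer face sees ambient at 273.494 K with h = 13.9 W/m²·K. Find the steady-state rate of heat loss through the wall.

Q = 742 W

Treat each layer as a resistance in series:
  R_beech = L/(kA) = 0.0607/(0.178·24.6) = 0.01386 K/W
  R_plywood = L/(kA) = 0.0435/(0.132·24.6) = 0.01340 K/W
  R_conv,out = 1/(hA) = 1/(13.9·24.6) = 0.002924 K/W
ΣR = 0.01386 + 0.01340 + 0.002924 = 0.03018 K/W
Q = ΔT/ΣR = (295.9 K − 273.494 K)/0.03018 = 742 W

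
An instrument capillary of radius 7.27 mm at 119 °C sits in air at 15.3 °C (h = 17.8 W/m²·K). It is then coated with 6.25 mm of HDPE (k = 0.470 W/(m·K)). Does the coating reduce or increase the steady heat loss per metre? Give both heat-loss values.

Critical radius for a cylinder: r_cr = k/h = 0.0264 m = 2.64 cm.
Outer radius after coating: r₂ = 0.00727 + 0.00625 = 0.01352 m.
Since r₁ < r_cr and r₂ ≤ r_cr, the coating moves toward the maximum at r_cr — heat loss rises.
Bare: R = 1/(2πr₁h) = 1.230 m·K/W; Q = 103.7/1.230 = 84.3 W/m.
Coated: R = R_cond + R_conv = 0.8714 m·K/W; Q = 103.7/0.8714 = 119 W/m.

increases: 84.3 → 119 W/m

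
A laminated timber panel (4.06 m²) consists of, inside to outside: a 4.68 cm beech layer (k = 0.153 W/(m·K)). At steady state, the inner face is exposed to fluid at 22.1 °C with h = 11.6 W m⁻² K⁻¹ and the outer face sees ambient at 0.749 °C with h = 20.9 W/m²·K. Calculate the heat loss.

Resistance network (inner→outer):
  R_conv,in = 1/(hA) = 1/(11.6·4.06) = 0.02123 K/W
  R_beech = L/(kA) = 0.0468/(0.153·4.06) = 0.07534 K/W
  R_conv,out = 1/(hA) = 1/(20.9·4.06) = 0.01178 K/W
ΣR = 0.02123 + 0.07534 + 0.01178 = 0.1084 K/W
Q = ΔT/ΣR = (22.1 °C − 0.749 °C)/0.1084 = 197 W

Q = 197 W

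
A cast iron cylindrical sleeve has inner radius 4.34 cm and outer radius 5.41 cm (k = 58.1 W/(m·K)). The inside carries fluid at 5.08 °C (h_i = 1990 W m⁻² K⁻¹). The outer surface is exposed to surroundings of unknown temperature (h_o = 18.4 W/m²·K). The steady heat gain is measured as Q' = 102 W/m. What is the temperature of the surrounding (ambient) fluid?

T_out = 21.6 °C

Sum the resistances:
  R'_conv,in = 1/(2πr h) = 1/(2π·0.0434·1990) = 0.001843 m·K/W
  R'_cast iron = ln(0.0541/0.0434)/(2πk) = 0.2204/(2π·58.1) = 6.037×10^-4 m·K/W
  R'_conv,out = 1/(2πr h) = 1/(2π·0.0541·18.4) = 0.1599 m·K/W
ΣR = 0.1623 m·K/W
ΔT = Q'·ΣR = 102 × 0.1623 = 16.55 K
Heat flows inward, so T_out = T_in + ΔT = 5.08 + 16.55 = 21.6 °C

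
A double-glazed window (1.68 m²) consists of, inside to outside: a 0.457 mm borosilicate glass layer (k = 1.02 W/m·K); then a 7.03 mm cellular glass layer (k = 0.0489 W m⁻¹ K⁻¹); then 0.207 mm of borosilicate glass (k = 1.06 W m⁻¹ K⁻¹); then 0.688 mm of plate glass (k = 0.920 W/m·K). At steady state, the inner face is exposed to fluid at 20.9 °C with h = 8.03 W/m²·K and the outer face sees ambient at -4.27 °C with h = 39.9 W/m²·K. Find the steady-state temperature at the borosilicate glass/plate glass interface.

Series thermal resistances, inner to outer:
  R_conv,in = 1/(hA) = 1/(8.03·1.68) = 0.07413 K/W
  R_borosilicate glass = L/(kA) = 4.57×10^-4/(1.02·1.68) = 2.667×10^-4 K/W
  R_cellular glass = L/(kA) = 0.00703/(0.0489·1.68) = 0.08557 K/W
  R_borosilicate glass = L/(kA) = 2.07×10^-4/(1.06·1.68) = 1.162×10^-4 K/W
  R_plate glass = L/(kA) = 6.88×10^-4/(0.920·1.68) = 4.451×10^-4 K/W
  R_conv,out = 1/(hA) = 1/(39.9·1.68) = 0.01492 K/W
ΣR = 0.07413 + 2.667×10^-4 + 0.08557 + 1.162×10^-4 + 4.451×10^-4 + 0.01492 = 0.1754 K/W
Q = ΔT/ΣR = (20.9 °C − -4.27 °C)/0.1754 = 143.5 W
From the inner boundary to the borosilicate glass/plate glass interface, ΣR_partial = 0.1601 K/W.
T_interface = T_in − Q·ΣR_partial = 20.9 °C − (143.5)(0.1601) = -2.07 °C

T = -2.07 °C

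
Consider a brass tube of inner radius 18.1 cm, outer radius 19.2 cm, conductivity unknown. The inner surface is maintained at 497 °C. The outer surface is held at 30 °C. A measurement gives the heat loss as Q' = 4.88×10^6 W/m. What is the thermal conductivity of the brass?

ΣR = ΔT/Q' = |497 − 30|/4.88×10^6 = 9.570×10^-5 m·K/W
ln(r₂/r₁)/(2πk) = 9.570×10^-5 ⇒ k = 0.05900/(2π·9.570×10^-5) = 98.1 W/m·K

k = 98.1 W/m·K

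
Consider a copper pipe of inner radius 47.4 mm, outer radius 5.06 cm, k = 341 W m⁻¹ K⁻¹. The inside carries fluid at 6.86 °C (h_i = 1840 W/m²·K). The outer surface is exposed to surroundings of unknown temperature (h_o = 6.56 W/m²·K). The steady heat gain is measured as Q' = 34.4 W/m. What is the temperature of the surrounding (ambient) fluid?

T_out = 23.4 °C

Sum the resistances:
  R'_conv,in = 1/(2πr h) = 1/(2π·0.0474·1840) = 0.001825 m·K/W
  R'_copper = ln(0.0506/0.0474)/(2πk) = 0.06533/(2π·341) = 3.049×10^-5 m·K/W
  R'_conv,out = 1/(2πr h) = 1/(2π·0.0506·6.56) = 0.4795 m·K/W
ΣR = 0.4813 m·K/W
ΔT = Q'·ΣR = 34.4 × 0.4813 = 16.56 K
Heat flows inward, so T_out = T_in + ΔT = 6.86 + 16.56 = 23.4 °C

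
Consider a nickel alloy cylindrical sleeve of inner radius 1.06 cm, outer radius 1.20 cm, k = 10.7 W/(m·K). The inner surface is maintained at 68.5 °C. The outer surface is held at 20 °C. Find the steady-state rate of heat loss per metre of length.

Q' = 26.3 kW/m

Q' = 2πk·ΔT/ln(r₂/r₁) = 2π × 10.7 × 48.5 / ln(0.0120/0.0106) = 26300 W/m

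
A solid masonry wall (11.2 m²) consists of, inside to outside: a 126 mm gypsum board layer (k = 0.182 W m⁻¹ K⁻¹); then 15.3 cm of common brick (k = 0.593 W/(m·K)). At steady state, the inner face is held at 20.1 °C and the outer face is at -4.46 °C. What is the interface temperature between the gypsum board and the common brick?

Series thermal resistances, inner to outer:
  R_gypsum board = L/(kA) = 0.126/(0.182·11.2) = 0.06181 K/W
  R_common brick = L/(kA) = 0.153/(0.593·11.2) = 0.02304 K/W
ΣR = 0.06181 + 0.02304 = 0.08485 K/W
Q = ΔT/ΣR = (20.1 °C − -4.46 °C)/0.08485 = 289.5 W
From the inner boundary to the gypsum board/common brick interface, ΣR_partial = 0.06181 K/W.
T_interface = T_in − Q·ΣR_partial = 20.1 °C − (289.5)(0.06181) = 2.21 °C

T = 2.21 °C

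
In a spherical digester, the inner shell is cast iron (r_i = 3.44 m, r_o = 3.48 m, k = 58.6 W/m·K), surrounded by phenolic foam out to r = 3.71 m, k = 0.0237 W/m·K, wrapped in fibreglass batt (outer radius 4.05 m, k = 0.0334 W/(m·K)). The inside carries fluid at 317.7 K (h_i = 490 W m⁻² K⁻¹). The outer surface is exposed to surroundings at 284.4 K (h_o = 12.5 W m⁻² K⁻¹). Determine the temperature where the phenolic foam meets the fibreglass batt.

T = 300.2 K

Series thermal resistances, inner to outer:
  R_conv,in = 1/(4πr²h) = 1/(4π·3.44²·490) = 1.372×10^-5 K/W
  R_cast iron = (1/3.44 − 1/3.48)/(4πk) = 0.003341/(4π·58.6) = 4.537×10^-6 K/W
  R_phenolic foam = (1/3.48 − 1/3.71)/(4πk) = 0.01781/(4π·0.0237) = 0.05982 K/W
  R_fibreglass batt = (1/3.71 − 1/4.05)/(4πk) = 0.02263/(4π·0.0334) = 0.05391 K/W
  R_conv,out = 1/(4πr²h) = 1/(4π·4.05²·12.5) = 3.881×10^-4 K/W
ΣR = 1.372×10^-5 + 4.537×10^-6 + 0.05982 + 0.05391 + 3.881×10^-4 = 0.1141 K/W
Q = ΔT/ΣR = (317.7 K − 284.4 K)/0.1141 = 291.8 W
From the inner boundary to the phenolic foam/fibreglass batt interface, ΣR_partial = 0.05984 K/W.
T_interface = T_in − Q·ΣR_partial = 317.7 K − (291.8)(0.05984) = 300.2 K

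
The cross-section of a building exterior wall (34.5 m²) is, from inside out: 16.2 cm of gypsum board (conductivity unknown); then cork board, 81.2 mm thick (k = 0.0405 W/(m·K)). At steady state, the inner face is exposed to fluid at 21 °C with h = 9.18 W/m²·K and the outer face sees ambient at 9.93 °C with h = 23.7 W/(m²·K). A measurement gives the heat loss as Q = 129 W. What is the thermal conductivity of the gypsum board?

ΣR = ΔT/Q = |21 − 9.93|/129 = 0.08581 K/W
Known resistances:
  R_conv,in = 1/(hA) = 1/(9.18·34.5) = 0.003157 K/W
  R_cork board = L/(kA) = 0.0812/(0.0405·34.5) = 0.05811 K/W
  R_conv,out = 1/(hA) = 1/(23.7·34.5) = 0.001223 K/W
R_gypsum board = ΣR − ΣR_known = 0.08581 − 0.06249 = 0.02332 K/W
L/(kA) = 0.02332 ⇒ k = 0.162/(0.02332·34.5) = 0.201 W/m·K

k = 0.201 W/m·K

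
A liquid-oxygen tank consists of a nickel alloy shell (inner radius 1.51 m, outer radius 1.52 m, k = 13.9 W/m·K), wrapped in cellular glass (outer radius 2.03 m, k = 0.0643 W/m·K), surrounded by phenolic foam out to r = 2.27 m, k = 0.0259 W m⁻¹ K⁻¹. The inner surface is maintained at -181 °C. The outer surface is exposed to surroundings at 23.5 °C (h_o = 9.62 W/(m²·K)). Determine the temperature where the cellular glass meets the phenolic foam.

T = -66.8 °C

Series thermal resistances, inner to outer:
  R_nickel alloy = (1/1.51 − 1/1.52)/(4πk) = 0.004357/(4π·13.9) = 2.494×10^-5 K/W
  R_cellular glass = (1/1.52 − 1/2.03)/(4πk) = 0.1653/(4π·0.0643) = 0.2046 K/W
  R_phenolic foam = (1/2.03 − 1/2.27)/(4πk) = 0.05208/(4π·0.0259) = 0.1600 K/W
  R_conv,out = 1/(4πr²h) = 1/(4π·2.27²·9.62) = 0.001605 K/W
ΣR = 2.494×10^-5 + 0.2046 + 0.1600 + 0.001605 = 0.3662 K/W
Q = ΔT/ΣR = (-181 °C − 23.5 °C)/0.3662 = -558.4 W
From the inner boundary to the cellular glass/phenolic foam interface, ΣR_partial = 0.2046 K/W.
T_interface = T_in − Q·ΣR_partial = -181 °C − (-558.4)(0.2046) = -66.8 °C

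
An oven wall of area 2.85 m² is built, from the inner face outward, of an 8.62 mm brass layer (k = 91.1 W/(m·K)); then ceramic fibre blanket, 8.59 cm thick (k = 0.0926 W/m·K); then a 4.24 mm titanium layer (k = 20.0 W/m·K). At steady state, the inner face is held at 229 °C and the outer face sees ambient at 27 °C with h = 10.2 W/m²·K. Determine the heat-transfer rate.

Treat each layer as a resistance in series:
  R_brass = L/(kA) = 0.00862/(91.1·2.85) = 3.320×10^-5 K/W
  R_ceramic fibre blanket = L/(kA) = 0.0859/(0.0926·2.85) = 0.3255 K/W
  R_titanium = L/(kA) = 0.00424/(20.0·2.85) = 7.439×10^-5 K/W
  R_conv,out = 1/(hA) = 1/(10.2·2.85) = 0.03440 K/W
ΣR = 3.320×10^-5 + 0.3255 + 7.439×10^-5 + 0.03440 = 0.3600 K/W
Q = ΔT/ΣR = (229 °C − 27 °C)/0.3600 = 561 W

Q = 561 W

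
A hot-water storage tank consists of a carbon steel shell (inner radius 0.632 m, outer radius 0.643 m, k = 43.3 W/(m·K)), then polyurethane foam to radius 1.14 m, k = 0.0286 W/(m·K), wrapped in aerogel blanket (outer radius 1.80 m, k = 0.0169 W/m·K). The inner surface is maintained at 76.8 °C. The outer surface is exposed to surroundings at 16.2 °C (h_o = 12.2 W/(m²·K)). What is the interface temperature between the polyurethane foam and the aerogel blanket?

Treat each layer as a resistance in series:
  R_carbon steel = (1/0.632 − 1/0.643)/(4πk) = 0.02707/(4π·43.3) = 4.975×10^-5 K/W
  R_polyurethane foam = (1/0.643 − 1/1.14)/(4πk) = 0.6780/(4π·0.0286) = 1.887 K/W
  R_aerogel blanket = (1/1.14 − 1/1.80)/(4πk) = 0.3216/(4π·0.0169) = 1.515 K/W
  R_conv,out = 1/(4πr²h) = 1/(4π·1.80²·12.2) = 0.002013 K/W
ΣR = 4.975×10^-5 + 1.887 + 1.515 + 0.002013 = 3.404 K/W
Q = ΔT/ΣR = (76.8 °C − 16.2 °C)/3.404 = 17.80 W
From the inner boundary to the polyurethane foam/aerogel blanket interface, ΣR_partial = 1.887 K/W.
T_interface = T_in − Q·ΣR_partial = 76.8 °C − (17.80)(1.887) = 43.2 °C

T = 43.2 °C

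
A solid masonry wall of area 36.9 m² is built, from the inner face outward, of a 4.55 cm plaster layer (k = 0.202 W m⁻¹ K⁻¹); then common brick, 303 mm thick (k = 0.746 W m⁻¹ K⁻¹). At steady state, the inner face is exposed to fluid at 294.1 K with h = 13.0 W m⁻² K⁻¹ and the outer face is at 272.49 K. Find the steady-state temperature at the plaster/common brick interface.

Treat each layer as a resistance in series:
  R_conv,in = 1/(hA) = 1/(13.0·36.9) = 0.002085 K/W
  R_plaster = L/(kA) = 0.0455/(0.202·36.9) = 0.006104 K/W
  R_common brick = L/(kA) = 0.303/(0.746·36.9) = 0.01101 K/W
ΣR = 0.002085 + 0.006104 + 0.01101 = 0.01920 K/W
Q = ΔT/ΣR = (294.1 K − 272.49 K)/0.01920 = 1126 W
From the inner boundary to the plaster/common brick interface, ΣR_partial = 0.008189 K/W.
T_interface = T_in − Q·ΣR_partial = 294.1 K − (1126)(0.008189) = 284.9 K

T = 284.9 K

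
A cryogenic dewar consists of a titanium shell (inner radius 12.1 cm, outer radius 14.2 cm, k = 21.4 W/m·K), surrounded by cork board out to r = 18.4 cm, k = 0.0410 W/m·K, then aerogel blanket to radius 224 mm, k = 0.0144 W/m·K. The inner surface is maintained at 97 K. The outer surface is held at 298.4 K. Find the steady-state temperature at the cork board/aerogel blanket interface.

Treat each layer as a resistance in series:
  R_titanium = (1/0.121 − 1/0.142)/(4πk) = 1.222/(4π·21.4) = 0.004545 K/W
  R_cork board = (1/0.142 − 1/0.184)/(4πk) = 1.607/(4π·0.0410) = 3.120 K/W
  R_aerogel blanket = (1/0.184 − 1/0.224)/(4πk) = 0.9705/(4π·0.0144) = 5.363 K/W
ΣR = 0.004545 + 3.120 + 5.363 = 8.488 K/W
Q = ΔT/ΣR = (97 K − 298.4 K)/8.488 = -23.73 W
From the inner boundary to the cork board/aerogel blanket interface, ΣR_partial = 3.125 K/W.
T_interface = T_in − Q·ΣR_partial = 97 K − (-23.73)(3.125) = 171 K

T = 171 K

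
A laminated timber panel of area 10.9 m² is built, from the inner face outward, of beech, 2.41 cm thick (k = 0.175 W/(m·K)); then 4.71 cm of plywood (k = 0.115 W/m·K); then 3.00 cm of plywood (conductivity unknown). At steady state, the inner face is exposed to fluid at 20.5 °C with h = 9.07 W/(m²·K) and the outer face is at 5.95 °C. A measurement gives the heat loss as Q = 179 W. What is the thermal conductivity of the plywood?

k = 0.131 W/m·K

ΣR = ΔT/Q = |20.5 − 5.95|/179 = 0.08128 K/W
Known resistances:
  R_conv,in = 1/(hA) = 1/(9.07·10.9) = 0.01012 K/W
  R_beech = L/(kA) = 0.0241/(0.175·10.9) = 0.01263 K/W
  R_plywood = L/(kA) = 0.0471/(0.115·10.9) = 0.03757 K/W
R_plywood = ΣR − ΣR_known = 0.08128 − 0.06032 = 0.02096 K/W
L/(kA) = 0.02096 ⇒ k = 0.0300/(0.02096·10.9) = 0.131 W/m·K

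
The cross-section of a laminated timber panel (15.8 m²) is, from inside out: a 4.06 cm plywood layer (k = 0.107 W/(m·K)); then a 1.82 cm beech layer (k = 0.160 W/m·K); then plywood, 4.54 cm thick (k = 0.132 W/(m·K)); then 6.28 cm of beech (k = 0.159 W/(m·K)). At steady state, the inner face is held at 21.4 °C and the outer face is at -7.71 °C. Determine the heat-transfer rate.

Resistance network (inner→outer):
  R_plywood = L/(kA) = 0.0406/(0.107·15.8) = 0.02402 K/W
  R_beech = L/(kA) = 0.0182/(0.160·15.8) = 0.007199 K/W
  R_plywood = L/(kA) = 0.0454/(0.132·15.8) = 0.02177 K/W
  R_beech = L/(kA) = 0.0628/(0.159·15.8) = 0.02500 K/W
ΣR = 0.02402 + 0.007199 + 0.02177 + 0.02500 = 0.07799 K/W
Q = ΔT/ΣR = (21.4 °C − -7.71 °C)/0.07799 = 373 W

Q = 373 W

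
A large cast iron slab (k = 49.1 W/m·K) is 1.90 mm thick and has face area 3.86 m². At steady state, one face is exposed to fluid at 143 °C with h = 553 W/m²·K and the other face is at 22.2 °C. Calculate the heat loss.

Q = 2.52×10^5 W

Series thermal resistances, inner to outer:
  R_conv,in = 1/(hA) = 1/(553·3.86) = 4.685×10^-4 K/W
  R_cast iron = L/(kA) = 0.00190/(49.1·3.86) = 1.003×10^-5 K/W
ΣR = 4.685×10^-4 + 1.003×10^-5 = 4.785×10^-4 K/W
Q = ΔT/ΣR = (143 °C − 22.2 °C)/4.785×10^-4 = 2.52×10^5 W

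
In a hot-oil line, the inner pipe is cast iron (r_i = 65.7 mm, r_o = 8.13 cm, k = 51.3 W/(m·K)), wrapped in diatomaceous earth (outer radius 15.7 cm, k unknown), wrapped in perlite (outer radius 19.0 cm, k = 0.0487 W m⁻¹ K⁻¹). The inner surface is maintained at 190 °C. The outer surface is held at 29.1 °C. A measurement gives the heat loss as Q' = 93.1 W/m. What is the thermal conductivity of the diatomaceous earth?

ΣR = ΔT/Q' = |190 − 29.1|/93.1 = 1.728 m·K/W
Known resistances:
  R'_cast iron = ln(0.0813/0.0657)/(2πk) = 0.2130/(2π·51.3) = 6.610×10^-4 m·K/W
  R'_perlite = ln(0.190/0.157)/(2πk) = 0.1908/(2π·0.0487) = 0.6235 m·K/W
R_diatomaceous earth = ΣR − ΣR_known = 1.728 − 0.6242 = 1.104 m·K/W
ln(r₂/r₁)/(2πk) = 1.104 ⇒ k = 0.6581/(2π·1.104) = 0.0949 W/m·K

k = 0.0949 W/m·K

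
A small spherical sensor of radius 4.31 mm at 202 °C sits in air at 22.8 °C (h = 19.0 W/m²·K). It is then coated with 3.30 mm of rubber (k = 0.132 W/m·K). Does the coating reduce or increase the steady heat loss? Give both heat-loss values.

Critical radius for a sphere: r_cr = 2k/h = 0.0139 m = 1.39 cm.
Outer radius after coating: r₂ = 0.00431 + 0.00330 = 0.00761 m.
Since r₁ < r_cr and r₂ ≤ r_cr, the coating moves toward the maximum at r_cr — heat loss rises.
Bare: R = 1/(4πr₁²h) = 225.5 K/W; Q = 179.2/225.5 = 0.795 W.
Coated: R = R_cond + R_conv = 133.0 K/W; Q = 179.2/133.0 = 1.35 W.

increases: 0.795 → 1.35 W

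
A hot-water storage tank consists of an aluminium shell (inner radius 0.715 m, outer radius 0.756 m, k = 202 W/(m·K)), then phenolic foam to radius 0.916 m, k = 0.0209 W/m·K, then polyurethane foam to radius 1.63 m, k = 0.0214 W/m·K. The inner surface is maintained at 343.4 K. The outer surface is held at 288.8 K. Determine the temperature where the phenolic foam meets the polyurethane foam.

T = 325.3 K

Treat each layer as a resistance in series:
  R_aluminium = (1/0.715 − 1/0.756)/(4πk) = 0.07585/(4π·202) = 2.988×10^-5 K/W
  R_phenolic foam = (1/0.756 − 1/0.916)/(4πk) = 0.2310/(4π·0.0209) = 0.8797 K/W
  R_polyurethane foam = (1/0.916 − 1/1.63)/(4πk) = 0.4782/(4π·0.0214) = 1.778 K/W
ΣR = 2.988×10^-5 + 0.8797 + 1.778 = 2.658 K/W
Q = ΔT/ΣR = (343.4 K − 288.8 K)/2.658 = 20.54 W
From the inner boundary to the phenolic foam/polyurethane foam interface, ΣR_partial = 0.8797 K/W.
T_interface = T_in − Q·ΣR_partial = 343.4 K − (20.54)(0.8797) = 325.3 K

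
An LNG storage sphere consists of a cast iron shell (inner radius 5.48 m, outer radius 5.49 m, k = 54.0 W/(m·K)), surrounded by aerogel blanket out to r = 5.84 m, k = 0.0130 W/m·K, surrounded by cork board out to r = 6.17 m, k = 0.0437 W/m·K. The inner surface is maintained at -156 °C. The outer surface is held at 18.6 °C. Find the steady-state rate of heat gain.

Resistance network (inner→outer):
  R_cast iron = (1/5.48 − 1/5.49)/(4πk) = 3.324×10^-4/(4π·54.0) = 4.898×10^-7 K/W
  R_aerogel blanket = (1/5.49 − 1/5.84)/(4πk) = 0.01092/(4π·0.0130) = 0.06682 K/W
  R_cork board = (1/5.84 − 1/6.17)/(4πk) = 0.009158/(4π·0.0437) = 0.01668 K/W
ΣR = 4.898×10^-7 + 0.06682 + 0.01668 = 0.08350 K/W
Q = ΔT/ΣR = (-156 °C − 18.6 °C)/0.08350 = -2090 W
(Negative Q ⇒ heat flows inward; heat gain = 2090 W.)

Q = 2090 W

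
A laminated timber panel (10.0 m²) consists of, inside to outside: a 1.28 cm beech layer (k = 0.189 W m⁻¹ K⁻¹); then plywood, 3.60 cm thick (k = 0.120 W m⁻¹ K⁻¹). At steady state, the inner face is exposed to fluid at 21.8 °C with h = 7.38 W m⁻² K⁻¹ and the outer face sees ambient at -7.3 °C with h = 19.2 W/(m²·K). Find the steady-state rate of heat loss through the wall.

Q = 524 W

Resistance network (inner→outer):
  R_conv,in = 1/(hA) = 1/(7.38·10.0) = 0.01355 K/W
  R_beech = L/(kA) = 0.0128/(0.189·10.0) = 0.006772 K/W
  R_plywood = L/(kA) = 0.0360/(0.120·10.0) = 0.03000 K/W
  R_conv,out = 1/(hA) = 1/(19.2·10.0) = 0.005208 K/W
ΣR = 0.01355 + 0.006772 + 0.03000 + 0.005208 = 0.05553 K/W
Q = ΔT/ΣR = (21.8 °C − -7.3 °C)/0.05553 = 524 W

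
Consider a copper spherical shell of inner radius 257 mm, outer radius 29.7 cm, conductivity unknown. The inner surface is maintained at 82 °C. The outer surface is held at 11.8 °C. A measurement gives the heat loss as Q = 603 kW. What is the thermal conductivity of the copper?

k = 358 W/m·K

ΣR = ΔT/Q = |82 − 11.8|/6.03×10^5 = 1.164×10^-4 K/W
(1/r₁−1/r₂)/(4πk) = 1.164×10^-4 ⇒ k = 0.5240/(4π·1.164×10^-4) = 358 W/m·K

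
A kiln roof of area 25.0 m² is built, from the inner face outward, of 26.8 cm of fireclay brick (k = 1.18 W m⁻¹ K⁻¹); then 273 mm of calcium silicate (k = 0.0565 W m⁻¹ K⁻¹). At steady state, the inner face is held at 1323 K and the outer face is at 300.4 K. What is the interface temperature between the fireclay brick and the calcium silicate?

Treat each layer as a resistance in series:
  R_fireclay brick = L/(kA) = 0.268/(1.18·25.0) = 0.009085 K/W
  R_calcium silicate = L/(kA) = 0.273/(0.0565·25.0) = 0.1933 K/W
ΣR = 0.009085 + 0.1933 = 0.2024 K/W
Q = ΔT/ΣR = (1323 K − 300.4 K)/0.2024 = 5052 W
From the inner boundary to the fireclay brick/calcium silicate interface, ΣR_partial = 0.009085 K/W.
T_interface = T_in − Q·ΣR_partial = 1323 K − (5052)(0.009085) = 1277 K

T = 1277 K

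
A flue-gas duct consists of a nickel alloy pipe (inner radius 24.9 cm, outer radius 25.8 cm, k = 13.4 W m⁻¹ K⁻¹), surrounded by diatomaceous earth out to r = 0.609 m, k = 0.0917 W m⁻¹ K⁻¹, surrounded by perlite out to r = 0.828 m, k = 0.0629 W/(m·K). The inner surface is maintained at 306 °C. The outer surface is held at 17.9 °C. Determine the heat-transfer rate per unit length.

Resistance network (inner→outer):
  R'_nickel alloy = ln(0.258/0.249)/(2πk) = 0.03551/(2π·13.4) = 4.217×10^-4 m·K/W
  R'_diatomaceous earth = ln(0.609/0.258)/(2πk) = 0.8589/(2π·0.0917) = 1.491 m·K/W
  R'_perlite = ln(0.828/0.609)/(2πk) = 0.3072/(2π·0.0629) = 0.7773 m·K/W
ΣR = 4.217×10^-4 + 1.491 + 0.7773 = 2.269 m·K/W
Q' = ΔT/ΣR = (306 °C − 17.9 °C)/2.269 = 127 W/m

Q' = 127 W/m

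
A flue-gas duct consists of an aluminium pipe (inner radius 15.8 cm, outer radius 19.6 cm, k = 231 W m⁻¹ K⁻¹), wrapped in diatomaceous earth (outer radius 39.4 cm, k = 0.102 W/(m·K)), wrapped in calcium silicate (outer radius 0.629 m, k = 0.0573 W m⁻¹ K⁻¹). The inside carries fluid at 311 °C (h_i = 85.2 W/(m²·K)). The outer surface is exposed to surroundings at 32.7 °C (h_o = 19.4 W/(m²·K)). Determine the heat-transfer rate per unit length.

Q' = 115 W/m

Series thermal resistances, inner to outer:
  R'_conv,in = 1/(2πr h) = 1/(2π·0.158·85.2) = 0.01182 m·K/W
  R'_aluminium = ln(0.196/0.158)/(2πk) = 0.2155/(2π·231) = 1.485×10^-4 m·K/W
  R'_diatomaceous earth = ln(0.394/0.196)/(2πk) = 0.6982/(2π·0.102) = 1.089 m·K/W
  R'_calcium silicate = ln(0.629/0.394)/(2πk) = 0.4678/(2π·0.0573) = 1.299 m·K/W
  R'_conv,out = 1/(2πr h) = 1/(2π·0.629·19.4) = 0.01304 m·K/W
ΣR = 0.01182 + 1.485×10^-4 + 1.089 + 1.299 + 0.01304 = 2.413 m·K/W
Q' = ΔT/ΣR = (311 °C − 32.7 °C)/2.413 = 115 W/m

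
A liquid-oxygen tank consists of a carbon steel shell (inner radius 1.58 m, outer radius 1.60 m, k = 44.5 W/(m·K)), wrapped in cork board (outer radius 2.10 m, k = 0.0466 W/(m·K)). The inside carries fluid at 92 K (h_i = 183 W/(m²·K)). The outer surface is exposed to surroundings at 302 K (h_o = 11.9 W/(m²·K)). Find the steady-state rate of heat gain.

Resistance network (inner→outer):
  R_conv,in = 1/(4πr²h) = 1/(4π·1.58²·183) = 1.742×10^-4 K/W
  R_carbon steel = (1/1.58 − 1/1.60)/(4πk) = 0.007911/(4π·44.5) = 1.415×10^-5 K/W
  R_cork board = (1/1.60 − 1/2.10)/(4πk) = 0.1488/(4π·0.0466) = 0.2541 K/W
  R_conv,out = 1/(4πr²h) = 1/(4π·2.10²·11.9) = 0.001516 K/W
ΣR = 1.742×10^-4 + 1.415×10^-5 + 0.2541 + 0.001516 = 0.2558 K/W
Q = ΔT/ΣR = (92 K − 302 K)/0.2558 = -821 W
(Negative Q ⇒ heat flows inward; heat gain = 821 W.)

Q = 821 W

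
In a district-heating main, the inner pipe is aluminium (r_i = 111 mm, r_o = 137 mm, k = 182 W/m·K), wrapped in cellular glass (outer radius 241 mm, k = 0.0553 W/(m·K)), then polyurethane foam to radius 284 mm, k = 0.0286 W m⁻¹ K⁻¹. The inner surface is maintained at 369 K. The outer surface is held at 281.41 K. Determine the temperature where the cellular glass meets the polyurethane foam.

Treat each layer as a resistance in series:
  R'_aluminium = ln(0.137/0.111)/(2πk) = 0.2105/(2π·182) = 1.840×10^-4 m·K/W
  R'_cellular glass = ln(0.241/0.137)/(2πk) = 0.5648/(2π·0.0553) = 1.626 m·K/W
  R'_polyurethane foam = ln(0.284/0.241)/(2πk) = 0.1642/(2π·0.0286) = 0.9136 m·K/W
ΣR = 1.840×10^-4 + 1.626 + 0.9136 = 2.540 m·K/W
Q' = ΔT/ΣR = (369 K − 281.41 K)/2.540 = 34.48 W/m
From the inner boundary to the cellular glass/polyurethane foam interface, ΣR_partial = 1.626 m·K/W.
T_interface = T_in − Q'·ΣR_partial = 369 K − (34.48)(1.626) = 312.9 K

T = 312.9 K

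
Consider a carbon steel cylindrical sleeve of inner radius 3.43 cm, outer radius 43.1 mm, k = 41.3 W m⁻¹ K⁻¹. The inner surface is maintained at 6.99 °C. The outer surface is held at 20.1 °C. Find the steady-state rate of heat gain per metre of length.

Q' = 14900 W/m

Q' = 2πk·ΔT/ln(r₂/r₁) = 2π × 41.3 × 13.11 / ln(0.0431/0.0343) = 14900 W/m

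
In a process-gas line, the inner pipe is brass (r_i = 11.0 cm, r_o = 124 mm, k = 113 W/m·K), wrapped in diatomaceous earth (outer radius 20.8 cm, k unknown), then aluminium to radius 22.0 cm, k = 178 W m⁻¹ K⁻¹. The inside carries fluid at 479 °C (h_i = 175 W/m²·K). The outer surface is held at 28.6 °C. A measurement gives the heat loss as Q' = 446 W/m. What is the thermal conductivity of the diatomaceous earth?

k = 0.0822 W/m·K

ΣR = ΔT/Q' = |479 − 28.6|/446 = 1.010 m·K/W
Known resistances:
  R'_conv,in = 1/(2πr h) = 1/(2π·0.110·175) = 0.008268 m·K/W
  R'_brass = ln(0.124/0.110)/(2πk) = 0.1198/(2π·113) = 1.687×10^-4 m·K/W
  R'_aluminium = ln(0.220/0.208)/(2πk) = 0.05609/(2π·178) = 5.015×10^-5 m·K/W
R_diatomaceous earth = ΣR − ΣR_known = 1.010 − 0.008487 = 1.002 m·K/W
ln(r₂/r₁)/(2πk) = 1.002 ⇒ k = 0.5173/(2π·1.002) = 0.0822 W/m·K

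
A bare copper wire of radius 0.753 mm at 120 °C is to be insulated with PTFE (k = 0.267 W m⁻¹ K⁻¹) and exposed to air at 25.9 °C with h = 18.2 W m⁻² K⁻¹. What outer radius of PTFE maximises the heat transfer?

For a cylinder, r_cr = k_ins/h = 0.267/18.2 = 0.0147 m = 1.47 cm

r_cr = 1.47 cm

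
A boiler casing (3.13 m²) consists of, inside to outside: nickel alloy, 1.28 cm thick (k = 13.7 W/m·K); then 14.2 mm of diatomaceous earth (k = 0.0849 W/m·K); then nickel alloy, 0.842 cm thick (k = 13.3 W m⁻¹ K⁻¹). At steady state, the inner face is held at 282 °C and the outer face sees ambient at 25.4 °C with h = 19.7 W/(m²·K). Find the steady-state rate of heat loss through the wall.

Q = 3.66 kW

Series thermal resistances, inner to outer:
  R_nickel alloy = L/(kA) = 0.0128/(13.7·3.13) = 2.985×10^-4 K/W
  R_diatomaceous earth = L/(kA) = 0.0142/(0.0849·3.13) = 0.05344 K/W
  R_nickel alloy = L/(kA) = 0.00842/(13.3·3.13) = 2.023×10^-4 K/W
  R_conv,out = 1/(hA) = 1/(19.7·3.13) = 0.01622 K/W
ΣR = 2.985×10^-4 + 0.05344 + 2.023×10^-4 + 0.01622 = 0.07016 K/W
Q = ΔT/ΣR = (282 °C − 25.4 °C)/0.07016 = 3660 W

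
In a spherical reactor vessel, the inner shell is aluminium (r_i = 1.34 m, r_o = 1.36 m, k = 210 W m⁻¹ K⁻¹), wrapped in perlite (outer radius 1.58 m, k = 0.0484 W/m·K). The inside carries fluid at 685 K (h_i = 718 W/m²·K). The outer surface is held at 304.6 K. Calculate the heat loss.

Resistance network (inner→outer):
  R_conv,in = 1/(4πr²h) = 1/(4π·1.34²·718) = 6.172×10^-5 K/W
  R_aluminium = (1/1.34 − 1/1.36)/(4πk) = 0.01097/(4π·210) = 4.159×10^-6 K/W
  R_perlite = (1/1.36 − 1/1.58)/(4πk) = 0.1024/(4π·0.0484) = 0.1683 K/W
ΣR = 6.172×10^-5 + 4.159×10^-6 + 0.1683 = 0.1684 K/W
Q = ΔT/ΣR = (685 K − 304.6 K)/0.1684 = 2260 W

Q = 2260 W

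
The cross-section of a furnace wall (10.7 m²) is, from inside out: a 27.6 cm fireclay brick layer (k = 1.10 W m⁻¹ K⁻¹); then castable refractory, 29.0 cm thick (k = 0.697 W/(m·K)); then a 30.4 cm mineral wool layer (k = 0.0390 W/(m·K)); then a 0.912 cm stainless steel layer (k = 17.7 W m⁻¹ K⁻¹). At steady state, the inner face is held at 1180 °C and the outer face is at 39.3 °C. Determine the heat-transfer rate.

Resistance network (inner→outer):
  R_fireclay brick = L/(kA) = 0.276/(1.10·10.7) = 0.02345 K/W
  R_castable refractory = L/(kA) = 0.290/(0.697·10.7) = 0.03888 K/W
  R_mineral wool = L/(kA) = 0.304/(0.0390·10.7) = 0.7285 K/W
  R_stainless steel = L/(kA) = 0.00912/(17.7·10.7) = 4.815×10^-5 K/W
ΣR = 0.02345 + 0.03888 + 0.7285 + 4.815×10^-5 = 0.7909 K/W
Q = ΔT/ΣR = (1180 °C − 39.3 °C)/0.7909 = 1440 W

Q = 1440 W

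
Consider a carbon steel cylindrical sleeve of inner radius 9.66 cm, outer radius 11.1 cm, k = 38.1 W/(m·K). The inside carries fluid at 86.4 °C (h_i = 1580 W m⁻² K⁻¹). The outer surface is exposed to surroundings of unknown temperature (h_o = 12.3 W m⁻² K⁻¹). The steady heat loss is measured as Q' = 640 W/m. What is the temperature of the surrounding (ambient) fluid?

T_out = 10.8 °C

Series resistances:
  R'_conv,in = 1/(2πr h) = 1/(2π·0.0966·1580) = 0.001043 m·K/W
  R'_carbon steel = ln(0.111/0.0966)/(2πk) = 0.1390/(2π·38.1) = 5.804×10^-4 m·K/W
  R'_conv,out = 1/(2πr h) = 1/(2π·0.111·12.3) = 0.1166 m·K/W
ΣR = 0.1182 m·K/W
ΔT = Q'·ΣR = 640 × 0.1182 = 75.65 K
Heat flows outward, so T_out = T_in − ΔT = 86.4 − 75.65 = 10.8 °C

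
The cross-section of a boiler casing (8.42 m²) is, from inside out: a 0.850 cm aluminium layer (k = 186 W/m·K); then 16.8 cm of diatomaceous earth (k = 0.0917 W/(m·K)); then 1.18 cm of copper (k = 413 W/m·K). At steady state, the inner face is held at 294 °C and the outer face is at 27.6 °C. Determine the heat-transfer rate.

Q = 1220 W

Resistance network (inner→outer):
  R_aluminium = L/(kA) = 0.00850/(186·8.42) = 5.427×10^-6 K/W
  R_diatomaceous earth = L/(kA) = 0.168/(0.0917·8.42) = 0.2176 K/W
  R_copper = L/(kA) = 0.0118/(413·8.42) = 3.393×10^-6 K/W
ΣR = 5.427×10^-6 + 0.2176 + 3.393×10^-6 = 0.2176 K/W
Q = ΔT/ΣR = (294 °C − 27.6 °C)/0.2176 = 1220 W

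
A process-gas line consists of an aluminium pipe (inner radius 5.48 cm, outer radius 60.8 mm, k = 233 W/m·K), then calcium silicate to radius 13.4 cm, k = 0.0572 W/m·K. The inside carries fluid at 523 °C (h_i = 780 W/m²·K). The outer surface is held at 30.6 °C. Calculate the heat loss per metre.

Q' = 224 W/m

Series thermal resistances, inner to outer:
  R'_conv,in = 1/(2πr h) = 1/(2π·0.0548·780) = 0.003723 m·K/W
  R'_aluminium = ln(0.0608/0.0548)/(2πk) = 0.1039/(2π·233) = 7.097×10^-5 m·K/W
  R'_calcium silicate = ln(0.134/0.0608)/(2πk) = 0.7903/(2π·0.0572) = 2.199 m·K/W
ΣR = 0.003723 + 7.097×10^-5 + 2.199 = 2.203 m·K/W
Q' = ΔT/ΣR = (523 °C − 30.6 °C)/2.203 = 224 W/m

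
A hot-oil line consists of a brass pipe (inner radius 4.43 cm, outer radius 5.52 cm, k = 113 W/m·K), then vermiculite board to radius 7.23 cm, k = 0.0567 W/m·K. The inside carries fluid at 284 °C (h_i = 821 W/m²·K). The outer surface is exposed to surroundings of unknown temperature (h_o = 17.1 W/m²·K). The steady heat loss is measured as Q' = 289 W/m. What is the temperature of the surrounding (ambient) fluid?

T_out = 26.5 °C

Series resistances:
  R'_conv,in = 1/(2πr h) = 1/(2π·0.0443·821) = 0.004376 m·K/W
  R'_brass = ln(0.0552/0.0443)/(2πk) = 0.2200/(2π·113) = 3.098×10^-4 m·K/W
  R'_vermiculite board = ln(0.0723/0.0552)/(2πk) = 0.2699/(2π·0.0567) = 0.7575 m·K/W
  R'_conv,out = 1/(2πr h) = 1/(2π·0.0723·17.1) = 0.1287 m·K/W
ΣR = 0.8909 m·K/W
ΔT = Q'·ΣR = 289 × 0.8909 = 257.5 K
Heat flows outward, so T_out = T_in − ΔT = 284 − 257.5 = 26.5 °C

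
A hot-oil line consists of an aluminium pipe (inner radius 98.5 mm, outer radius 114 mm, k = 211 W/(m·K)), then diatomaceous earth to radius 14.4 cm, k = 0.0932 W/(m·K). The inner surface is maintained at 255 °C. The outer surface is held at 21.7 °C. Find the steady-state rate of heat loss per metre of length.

Q' = 585 W/m

Series thermal resistances, inner to outer:
  R'_aluminium = ln(0.114/0.0985)/(2πk) = 0.1461/(2π·211) = 1.102×10^-4 m·K/W
  R'_diatomaceous earth = ln(0.144/0.114)/(2πk) = 0.2336/(2π·0.0932) = 0.3989 m·K/W
ΣR = 1.102×10^-4 + 0.3989 = 0.3990 m·K/W
Q' = ΔT/ΣR = (255 °C − 21.7 °C)/0.3990 = 585 W/m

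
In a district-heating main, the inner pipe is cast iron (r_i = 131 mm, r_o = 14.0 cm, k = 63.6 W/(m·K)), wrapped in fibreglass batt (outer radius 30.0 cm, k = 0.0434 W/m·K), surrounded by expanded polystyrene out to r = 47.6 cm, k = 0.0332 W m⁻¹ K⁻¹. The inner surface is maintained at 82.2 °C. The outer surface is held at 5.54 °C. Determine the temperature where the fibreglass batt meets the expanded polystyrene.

Resistance network (inner→outer):
  R'_cast iron = ln(0.140/0.131)/(2πk) = 0.06645/(2π·63.6) = 1.663×10^-4 m·K/W
  R'_fibreglass batt = ln(0.300/0.140)/(2πk) = 0.7621/(2π·0.0434) = 2.795 m·K/W
  R'_expanded polystyrene = ln(0.476/0.300)/(2πk) = 0.4616/(2π·0.0332) = 2.213 m·K/W
ΣR = 1.663×10^-4 + 2.795 + 2.213 = 5.008 m·K/W
Q' = ΔT/ΣR = (82.2 °C − 5.54 °C)/5.008 = 15.31 W/m
From the inner boundary to the fibreglass batt/expanded polystyrene interface, ΣR_partial = 2.795 m·K/W.
T_interface = T_in − Q'·ΣR_partial = 82.2 °C − (15.31)(2.795) = 39.4 °C

T = 39.4 °C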